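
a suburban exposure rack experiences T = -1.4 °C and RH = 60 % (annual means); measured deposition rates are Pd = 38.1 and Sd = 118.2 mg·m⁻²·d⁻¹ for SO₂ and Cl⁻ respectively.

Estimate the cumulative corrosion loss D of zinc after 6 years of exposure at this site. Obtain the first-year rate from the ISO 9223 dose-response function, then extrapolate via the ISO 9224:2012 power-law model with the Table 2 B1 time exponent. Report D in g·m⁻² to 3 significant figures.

zinc: temperature factor f = +0.038·(-11.4) = -0.4332
  Pd branch = 0.0129·Pd^0.44·e^(0.046·RH+f) = 0.6557 μm/a
  Sd branch = 0.0175·Sd^0.57·e^(0.008·RH+0.085·T) = 0.3813 μm/a
  r_corr = 0.6557 + 0.3813 = 1.037 μm/a
Long-term exponent b (ISO 9224 Table 2, B1) = 0.813
  D(6) = 1.037 × 6^0.813 = 1.037 × 4.292 = 4.45 μm
  Mass loss = 4.45 μm × 7.14 g/cm³ = 31.78 g·m⁻²

D(6) = 31.8 g·m⁻²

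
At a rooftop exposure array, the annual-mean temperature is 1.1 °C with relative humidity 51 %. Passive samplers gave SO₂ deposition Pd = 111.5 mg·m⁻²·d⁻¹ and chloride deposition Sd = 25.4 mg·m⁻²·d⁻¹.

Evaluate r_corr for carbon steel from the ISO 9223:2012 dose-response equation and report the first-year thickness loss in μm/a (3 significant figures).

carbon steel: temperature factor f = +0.150·(-8.9) = -1.3350
  SO₂ term: 1.77·111.5^0.52·exp(0.02·51-1.3350) = 14.99
  Sd branch = 0.102·Sd^0.62·e^(0.033·RH+0.04·T) = 4.262 μm/a
  sum: 14.99 + 4.262 → r_corr = 19.25 μm/a

r_corr = 19.3 μm/a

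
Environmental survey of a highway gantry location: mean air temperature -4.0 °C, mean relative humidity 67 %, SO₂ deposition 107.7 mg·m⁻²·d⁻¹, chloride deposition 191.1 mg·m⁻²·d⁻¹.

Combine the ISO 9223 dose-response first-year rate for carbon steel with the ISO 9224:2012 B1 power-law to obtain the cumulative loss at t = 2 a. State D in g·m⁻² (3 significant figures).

carbon steel: f(T) = +0.150·(T−10) [T≤10 °C] = -2.1000
  Pd branch = 1.77·Pd^0.52·e^(0.02·RH+f) = 9.433 μm/a
  Cl⁻ term: 0.102·191.1^0.62·exp(0.033·67+0.04·-4.0) = 20.59
  sum: 9.433 + 20.59 → r_corr = 30.03 μm/a
Long-term exponent b (ISO 9224 Table 2, B1) = 0.523
  D(2) = 30.03 × 2^0.523 = 30.03 × 1.437 = 43.15 μm
  Mass loss = 43.15 μm × 7.85 g/cm³ = 338.7 g·m⁻²

D(2) = 339 g·m⁻²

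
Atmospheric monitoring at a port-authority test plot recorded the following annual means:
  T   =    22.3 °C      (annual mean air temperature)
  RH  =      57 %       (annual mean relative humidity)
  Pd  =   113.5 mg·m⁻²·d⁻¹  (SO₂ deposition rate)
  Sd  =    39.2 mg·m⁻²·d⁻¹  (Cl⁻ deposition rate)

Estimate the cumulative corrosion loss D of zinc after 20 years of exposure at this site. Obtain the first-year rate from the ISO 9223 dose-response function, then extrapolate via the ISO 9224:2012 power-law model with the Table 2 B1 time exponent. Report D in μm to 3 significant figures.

zinc: T>10 °C ⇒ hinge -0.071·(22.3−10) = -0.8733
  Pd branch = 0.0129·Pd^0.44·e^(0.046·RH+f) = 0.5946 μm/a
  Cl⁻ term: 0.0175·39.2^0.57·exp(0.008·57+0.085·22.3) = 1.487
  r_corr = 0.5946 + 1.487 = 2.082 μm/a
ISO 9224: D(t) = r_corr · t^b with b = 0.813 (zinc, B1)
  D(20) = 2.082 × 20^0.813 = 2.082 × 11.42 = 23.78 μm

D(20) = 23.8 μm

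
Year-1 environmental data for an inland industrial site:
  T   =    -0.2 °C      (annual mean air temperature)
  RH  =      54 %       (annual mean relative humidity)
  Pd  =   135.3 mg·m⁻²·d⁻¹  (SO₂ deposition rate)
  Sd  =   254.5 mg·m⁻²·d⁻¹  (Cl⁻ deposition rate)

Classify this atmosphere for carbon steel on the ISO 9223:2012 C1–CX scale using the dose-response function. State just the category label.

C3

carbon steel: temperature factor f = +0.150·(-10.2) = -1.5300
  SO₂ term: 1.77·135.3^0.52·exp(0.02·54-1.5300) = 14.48
  Sd branch = 0.102·Sd^0.62·e^(0.033·RH+0.04·T) = 18.65 μm/a
  sum: 14.48 + 18.65 → r_corr = 33.13 μm/a
33.1 μm/a falls in (25, 50] for carbon steel → category C3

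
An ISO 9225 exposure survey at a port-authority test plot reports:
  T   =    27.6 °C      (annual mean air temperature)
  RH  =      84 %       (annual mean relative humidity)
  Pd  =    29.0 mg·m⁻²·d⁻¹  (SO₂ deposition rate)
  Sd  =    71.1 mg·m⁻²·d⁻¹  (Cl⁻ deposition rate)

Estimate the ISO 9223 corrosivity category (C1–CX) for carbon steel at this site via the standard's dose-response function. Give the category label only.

C5

carbon steel: T>10 °C ⇒ hinge -0.054·(27.6−10) = -0.9504
  sulphur-dioxide contribution → 21.15 μm/a
  chloride contribution → 69.2 μm/a
  total first-year rate 90.35 μm/a
Category bounds: 80…200 μm/a bracket r_corr ⇒ C5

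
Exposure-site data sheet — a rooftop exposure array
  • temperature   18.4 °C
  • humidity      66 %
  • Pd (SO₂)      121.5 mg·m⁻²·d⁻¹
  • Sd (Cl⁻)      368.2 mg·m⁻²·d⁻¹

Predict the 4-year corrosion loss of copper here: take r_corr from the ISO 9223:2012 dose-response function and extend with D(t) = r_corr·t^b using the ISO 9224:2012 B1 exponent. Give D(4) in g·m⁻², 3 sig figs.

copper: temperature factor f = -0.080·(8.4) = -0.6720
  sulphur-dioxide contribution → 0.463 μm/a
  chloride contribution → 1.34 μm/a
  total first-year rate 1.803 μm/a
ISO 9224: D(t) = r_corr · t^b with b = 0.667 (copper, B1)
  D(4) = 1.803 × 4^0.667 = 1.803 × 2.521 = 4.545 μm
  Mass loss = 4.545 μm × 8.96 g/cm³ = 40.72 g·m⁻²

D(4) = 40.7 g·m⁻²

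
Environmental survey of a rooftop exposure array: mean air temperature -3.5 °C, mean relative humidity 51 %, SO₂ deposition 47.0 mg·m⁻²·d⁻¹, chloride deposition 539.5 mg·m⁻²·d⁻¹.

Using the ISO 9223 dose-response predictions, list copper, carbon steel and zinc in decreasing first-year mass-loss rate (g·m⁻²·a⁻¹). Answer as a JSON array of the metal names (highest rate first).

copper: T≤10 °C ⇒ hinge +0.126·(-3.5−10) = -1.7010
  SO₂ term: 0.0053·47.0^0.26·exp(0.059·51-1.7010) = 0.05334
  Sd branch = 0.01025·Sd^0.27·e^(0.036·RH+0.049·T) = 0.296 μm/a
  r_corr = 0.05334 + 0.296 = 0.3493 μm/a
  mass loss = 0.3493 μm/a × 8.96 g/cm³ = 3.13 g·m⁻²·a⁻¹
carbon steel: f(T) = +0.150·(T−10) [T≤10 °C] = -2.0250
  Pd branch = 1.77·Pd^0.52·e^(0.02·RH+f) = 4.797 μm/a
  Sd branch = 0.102·Sd^0.62·e^(0.033·RH+0.04·T) = 23.58 μm/a
  sum: 4.797 + 23.58 → r_corr = 28.38 μm/a
  mass loss = 28.38 μm/a × 7.85 g/cm³ = 222.8 g·m⁻²·a⁻¹
zinc: f(T) = +0.038·(T−10) [T≤10 °C] = -0.5130
  Pd branch = 0.0129·Pd^0.44·e^(0.046·RH+f) = 0.4389 μm/a
  Sd branch = 0.0175·Sd^0.57·e^(0.008·RH+0.085·T) = 0.7051 μm/a
  sum: 0.4389 + 0.7051 → r_corr = 1.144 μm/a
  mass loss = 1.144 μm/a × 7.14 g/cm³ = 8.168 g·m⁻²·a⁻¹
Ordering by g·m⁻²·a⁻¹: carbon steel (223) > zinc (8.17) > copper (3.13)

["carbon steel", "zinc", "copper"]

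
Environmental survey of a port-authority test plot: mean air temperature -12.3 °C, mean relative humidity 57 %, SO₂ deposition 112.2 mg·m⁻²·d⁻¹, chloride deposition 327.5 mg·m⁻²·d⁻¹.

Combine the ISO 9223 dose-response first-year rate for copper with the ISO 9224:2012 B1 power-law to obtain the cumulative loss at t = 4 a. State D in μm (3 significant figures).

D(4) = 0.605 μm

copper: T≤10 °C ⇒ hinge +0.126·(-12.3−10) = -2.8098
  Pd branch = 0.0053·Pd^0.26·e^(0.059·RH+f) = 0.03144 μm/a
  Sd branch = 0.01025·Sd^0.27·e^(0.036·RH+0.049·T) = 0.2086 μm/a
  sum: 0.03144 + 0.2086 → r_corr = 0.24 μm/a
Long-term exponent b (ISO 9224 Table 2, B1) = 0.667
  D(4) = 0.24 × 4^0.667 = 0.24 × 2.521 = 0.6051 μm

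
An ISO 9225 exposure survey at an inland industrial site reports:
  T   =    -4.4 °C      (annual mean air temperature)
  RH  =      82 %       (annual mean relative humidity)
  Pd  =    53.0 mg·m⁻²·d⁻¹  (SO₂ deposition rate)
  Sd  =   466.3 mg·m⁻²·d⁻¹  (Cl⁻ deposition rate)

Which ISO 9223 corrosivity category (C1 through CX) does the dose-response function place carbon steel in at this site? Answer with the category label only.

carbon steel: T≤10 °C ⇒ hinge +0.150·(-4.4−10) = -2.1600
  Pd branch = 1.77·Pd^0.52·e^(0.02·RH+f) = 8.294 μm/a
  Sd branch = 0.102·Sd^0.62·e^(0.033·RH+0.04·T) = 57.8 μm/a
  sum: 8.294 + 57.8 → r_corr = 66.1 μm/a
Category bounds: 50…80 μm/a bracket r_corr ⇒ C4

C4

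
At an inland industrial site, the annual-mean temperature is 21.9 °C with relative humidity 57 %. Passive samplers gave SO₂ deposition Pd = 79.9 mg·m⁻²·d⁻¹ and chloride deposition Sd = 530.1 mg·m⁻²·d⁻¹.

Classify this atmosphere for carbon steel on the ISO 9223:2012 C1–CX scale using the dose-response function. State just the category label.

carbon steel: T>10 °C ⇒ hinge -0.054·(21.9−10) = -0.6426
  SO₂ term: 1.77·79.9^0.52·exp(0.02·57-0.6426) = 28.4
  Sd branch = 0.102·Sd^0.62·e^(0.033·RH+0.04·T) = 78.53 μm/a
  sum: 28.4 + 78.53 → r_corr = 106.9 μm/a
107 μm/a falls in (80, 200] for carbon steel → category C5

C5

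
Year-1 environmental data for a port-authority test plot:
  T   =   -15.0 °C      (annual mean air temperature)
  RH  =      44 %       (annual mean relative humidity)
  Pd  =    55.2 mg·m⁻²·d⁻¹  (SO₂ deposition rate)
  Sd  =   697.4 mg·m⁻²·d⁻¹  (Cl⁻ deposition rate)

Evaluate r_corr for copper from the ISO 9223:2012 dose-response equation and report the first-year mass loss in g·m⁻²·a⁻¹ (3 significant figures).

r_corr = 1.33 g·m⁻²·a⁻¹

copper: T≤10 °C ⇒ hinge +0.126·(-15.0−10) = -3.1500
  SO₂ term: 0.0053·55.2^0.26·exp(0.059·44-3.1500) = 0.008641
  Cl⁻ term: 0.01025·697.4^0.27·exp(0.036·44+0.049·-15.0) = 0.1403
  sum: 0.008641 + 0.1403 → r_corr = 0.149 μm/a
Convert to mass loss: 0.149 μm/a × 8.96 g/cm³ = 1.335 g·m⁻²·a⁻¹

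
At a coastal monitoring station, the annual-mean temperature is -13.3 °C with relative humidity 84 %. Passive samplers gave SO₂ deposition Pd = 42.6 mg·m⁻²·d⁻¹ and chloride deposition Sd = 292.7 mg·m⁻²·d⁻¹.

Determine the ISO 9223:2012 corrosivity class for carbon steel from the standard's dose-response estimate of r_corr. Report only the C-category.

carbon steel: temperature factor f = +0.150·(-23.3) = -3.4950
  sulphur-dioxide contribution → 2.028 μm/a
  chloride contribution → 32.4 μm/a
  total first-year rate 34.43 μm/a
34.4 μm/a falls in (25, 50] for carbon steel → category C3

C3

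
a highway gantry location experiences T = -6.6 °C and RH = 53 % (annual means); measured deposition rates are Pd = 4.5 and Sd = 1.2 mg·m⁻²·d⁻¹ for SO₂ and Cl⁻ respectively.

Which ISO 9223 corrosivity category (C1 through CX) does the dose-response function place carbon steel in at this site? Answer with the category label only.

carbon steel: temperature factor f = +0.150·(-16.6) = -2.4900
  SO₂ term: 1.77·4.5^0.52·exp(0.02·53-2.4900) = 0.926
  Sd branch = 0.102·Sd^0.62·e^(0.033·RH+0.04·T) = 0.5042 μm/a
  sum: 0.926 + 0.5042 → r_corr = 1.43 μm/a
Category bounds: 1.3…25 μm/a bracket r_corr ⇒ C2

C2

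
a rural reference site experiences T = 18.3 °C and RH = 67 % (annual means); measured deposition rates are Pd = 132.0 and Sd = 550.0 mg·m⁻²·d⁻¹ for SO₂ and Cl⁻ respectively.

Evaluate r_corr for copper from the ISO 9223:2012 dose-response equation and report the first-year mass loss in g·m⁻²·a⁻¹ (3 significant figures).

r_corr = 18.3 g·m⁻²·a⁻¹

copper: T>10 °C ⇒ hinge -0.080·(18.3−10) = -0.6640
  SO₂ term: 0.0053·132.0^0.26·exp(0.059·67-0.6640) = 0.5058
  Cl⁻ term: 0.01025·550.0^0.27·exp(0.036·67+0.049·18.3) = 1.54
  sum: 0.5058 + 1.54 → r_corr = 2.046 μm/a
Convert to mass loss: 2.046 μm/a × 8.96 g/cm³ = 18.33 g·m⁻²·a⁻¹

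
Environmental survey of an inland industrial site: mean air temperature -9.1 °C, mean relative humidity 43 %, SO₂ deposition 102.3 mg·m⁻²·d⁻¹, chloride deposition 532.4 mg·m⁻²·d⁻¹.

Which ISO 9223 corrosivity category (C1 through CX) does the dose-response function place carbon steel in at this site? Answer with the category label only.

C2

carbon steel: temperature factor f = +0.150·(-19.1) = -2.8650
  sulphur-dioxide contribution → 2.645 μm/a
  chloride contribution → 14.36 μm/a
  total first-year rate 17 μm/a
Category bounds: 1.3…25 μm/a bracket r_corr ⇒ C2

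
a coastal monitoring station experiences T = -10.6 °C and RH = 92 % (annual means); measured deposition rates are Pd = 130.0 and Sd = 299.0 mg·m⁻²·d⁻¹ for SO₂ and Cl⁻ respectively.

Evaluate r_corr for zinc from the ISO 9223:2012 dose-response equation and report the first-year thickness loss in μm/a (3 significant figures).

zinc: T≤10 °C ⇒ hinge +0.038·(-10.6−10) = -0.7828
  SO₂ term: 0.0129·130.0^0.44·exp(0.046·92-0.7828) = 3.457
  Sd branch = 0.0175·Sd^0.57·e^(0.008·RH+0.085·T) = 0.3824 μm/a
  sum: 3.457 + 0.3824 → r_corr = 3.839 μm/a

r_corr = 3.84 μm/a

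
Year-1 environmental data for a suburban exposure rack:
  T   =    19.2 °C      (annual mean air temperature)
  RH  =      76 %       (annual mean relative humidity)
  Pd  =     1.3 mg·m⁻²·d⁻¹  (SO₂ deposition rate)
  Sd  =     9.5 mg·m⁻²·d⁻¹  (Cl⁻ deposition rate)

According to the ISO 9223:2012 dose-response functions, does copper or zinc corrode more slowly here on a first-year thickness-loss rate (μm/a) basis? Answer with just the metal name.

zinc

copper: T>10 °C ⇒ hinge -0.080·(19.2−10) = -0.7360
  sulphur-dioxide contribution → 0.2408 μm/a
  chloride contribution → 0.7439 μm/a
  ⇒ r_corr(copper) = 0.9847 μm/a
zinc: f(T) = -0.071·(T−10) [T>10 °C] = -0.6532
  sulphur-dioxide contribution → 0.2485 μm/a
  chloride contribution → 0.5931 μm/a
  total first-year rate 0.8417 μm/a
Ordering by μm/a: copper (0.985) > zinc (0.842)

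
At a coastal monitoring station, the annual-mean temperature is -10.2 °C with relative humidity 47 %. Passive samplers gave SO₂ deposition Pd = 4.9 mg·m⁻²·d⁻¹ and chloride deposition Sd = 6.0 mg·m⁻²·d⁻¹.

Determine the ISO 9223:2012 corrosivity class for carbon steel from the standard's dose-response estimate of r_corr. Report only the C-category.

carbon steel: T≤10 °C ⇒ hinge +0.150·(-10.2−10) = -3.0300
  sulphur-dioxide contribution → 0.5003 μm/a
  chloride contribution → 0.9715 μm/a
  ⇒ r_corr(carbon steel) = 1.472 μm/a
1.47 μm/a falls in (1.3, 25] for carbon steel → category C2

C2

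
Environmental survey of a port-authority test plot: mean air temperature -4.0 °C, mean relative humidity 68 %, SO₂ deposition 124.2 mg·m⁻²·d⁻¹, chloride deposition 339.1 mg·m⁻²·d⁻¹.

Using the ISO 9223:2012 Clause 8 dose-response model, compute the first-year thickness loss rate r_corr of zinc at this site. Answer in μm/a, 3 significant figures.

zinc: T≤10 °C ⇒ hinge +0.038·(-4.0−10) = -0.5320
  SO₂ term: 0.0129·124.2^0.44·exp(0.046·68-0.5320) = 1.444
  Cl⁻ term: 0.0175·339.1^0.57·exp(0.008·68+0.085·-4.0) = 0.5942
  sum: 1.444 + 0.5942 → r_corr = 2.038 μm/a

r_corr = 2.04 μm/a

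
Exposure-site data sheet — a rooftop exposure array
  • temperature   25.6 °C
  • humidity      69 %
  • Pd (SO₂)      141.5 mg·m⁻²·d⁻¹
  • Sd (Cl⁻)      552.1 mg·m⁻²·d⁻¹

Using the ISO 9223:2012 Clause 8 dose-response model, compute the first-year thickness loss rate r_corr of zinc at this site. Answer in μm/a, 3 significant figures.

r_corr = 10.7 μm/a

zinc: T>10 °C ⇒ hinge -0.071·(25.6−10) = -1.1076
  Pd branch = 0.0129·Pd^0.44·e^(0.046·RH+f) = 0.9002 μm/a
  Cl⁻ term: 0.0175·552.1^0.57·exp(0.008·69+0.085·25.6) = 9.789
  sum: 0.9002 + 9.789 → r_corr = 10.69 μm/a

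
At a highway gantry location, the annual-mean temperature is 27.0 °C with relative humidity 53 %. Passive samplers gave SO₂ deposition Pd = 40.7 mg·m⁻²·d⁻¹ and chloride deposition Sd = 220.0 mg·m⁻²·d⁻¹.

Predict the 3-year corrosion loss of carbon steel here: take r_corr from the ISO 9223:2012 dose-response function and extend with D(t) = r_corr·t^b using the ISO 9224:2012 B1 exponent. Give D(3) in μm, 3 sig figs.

carbon steel: T>10 °C ⇒ hinge -0.054·(27.0−10) = -0.9180
  Pd branch = 1.77·Pd^0.52·e^(0.02·RH+f) = 14.02 μm/a
  Sd branch = 0.102·Sd^0.62·e^(0.033·RH+0.04·T) = 48.92 μm/a
  r_corr = 14.02 + 48.92 = 62.94 μm/a
Long-term exponent b (ISO 9224 Table 2, B1) = 0.523
  D(3) = 62.94 × 3^0.523 = 62.94 × 1.776 = 111.8 μm

D(3) = 112 μm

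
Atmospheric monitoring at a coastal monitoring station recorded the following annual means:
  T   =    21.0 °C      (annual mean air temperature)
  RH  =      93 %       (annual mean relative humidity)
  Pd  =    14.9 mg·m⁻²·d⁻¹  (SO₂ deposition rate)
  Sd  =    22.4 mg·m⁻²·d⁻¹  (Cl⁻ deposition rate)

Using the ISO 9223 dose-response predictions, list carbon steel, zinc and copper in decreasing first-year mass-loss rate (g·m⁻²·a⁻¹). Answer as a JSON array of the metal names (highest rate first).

carbon steel: temperature factor f = -0.054·(11.0) = -0.5940
  sulphur-dioxide contribution → 25.58 μm/a
  chloride contribution → 34.95 μm/a
  total first-year rate 60.52 μm/a
  mass loss = 60.52 μm/a × 7.85 g/cm³ = 475.1 g·m⁻²·a⁻¹
zinc: T>10 °C ⇒ hinge -0.071·(21.0−10) = -0.7810
  sulphur-dioxide contribution → 1.398 μm/a
  chloride contribution → 1.291 μm/a
  ⇒ r_corr(zinc) = 2.689 μm/a
  mass loss = 2.689 μm/a × 7.14 g/cm³ = 19.2 g·m⁻²·a⁻¹
copper: T>10 °C ⇒ hinge -0.080·(21.0−10) = -0.8800
  sulphur-dioxide contribution → 1.072 μm/a
  chloride contribution → 1.889 μm/a
  ⇒ r_corr(copper) = 2.961 μm/a
  mass loss = 2.961 μm/a × 8.96 g/cm³ = 26.53 g·m⁻²·a⁻¹
Ordering by g·m⁻²·a⁻¹: carbon steel (475) > copper (26.5) > zinc (19.2)

["carbon steel", "copper", "zinc"]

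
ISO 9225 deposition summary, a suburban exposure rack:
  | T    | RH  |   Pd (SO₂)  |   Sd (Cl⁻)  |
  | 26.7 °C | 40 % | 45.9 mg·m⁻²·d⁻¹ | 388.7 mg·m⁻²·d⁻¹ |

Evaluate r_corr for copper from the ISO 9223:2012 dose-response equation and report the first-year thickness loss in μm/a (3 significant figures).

copper: temperature factor f = -0.080·(16.7) = -1.3360
  sulphur-dioxide contribution → 0.03991 μm/a
  chloride contribution → 0.8007 μm/a
  total first-year rate 0.8406 μm/a

r_corr = 0.841 μm/a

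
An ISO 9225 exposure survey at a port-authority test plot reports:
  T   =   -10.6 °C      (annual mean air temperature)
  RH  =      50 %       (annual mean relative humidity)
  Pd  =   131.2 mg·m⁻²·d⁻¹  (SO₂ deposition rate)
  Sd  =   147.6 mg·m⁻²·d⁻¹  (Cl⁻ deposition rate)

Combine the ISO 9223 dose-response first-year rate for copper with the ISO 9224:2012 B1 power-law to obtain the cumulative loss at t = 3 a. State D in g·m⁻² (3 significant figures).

copper: f(T) = +0.126·(T−10) [T≤10 °C] = -2.5956
  SO₂ term: 0.0053·131.2^0.26·exp(0.059·50-2.5956) = 0.02684
  Sd branch = 0.01025·Sd^0.27·e^(0.036·RH+0.049·T) = 0.1421 μm/a
  r_corr = 0.02684 + 0.1421 = 0.1689 μm/a
ISO 9224: D(t) = r_corr · t^b with b = 0.667 (copper, B1)
  D(3) = 0.1689 × 3^0.667 = 0.1689 × 2.081 = 0.3515 μm
  Mass loss = 0.3515 μm × 8.96 g/cm³ = 3.149 g·m⁻²

D(3) = 3.15 g·m⁻²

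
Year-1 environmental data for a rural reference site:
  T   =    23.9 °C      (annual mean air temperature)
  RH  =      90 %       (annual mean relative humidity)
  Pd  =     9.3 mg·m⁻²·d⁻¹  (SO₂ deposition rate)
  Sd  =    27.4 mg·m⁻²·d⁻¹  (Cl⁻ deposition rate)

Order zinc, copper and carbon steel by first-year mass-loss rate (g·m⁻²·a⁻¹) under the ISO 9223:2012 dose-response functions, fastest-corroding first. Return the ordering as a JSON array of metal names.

["carbon steel", "copper", "zinc"]

zinc: T>10 °C ⇒ hinge -0.071·(23.9−10) = -0.9869
  SO₂ term: 0.0129·9.3^0.44·exp(0.046·90-0.9869) = 0.8056
  Sd branch = 0.0175·Sd^0.57·e^(0.008·RH+0.085·T) = 1.809 μm/a
  sum: 0.8056 + 1.809 → r_corr = 2.615 μm/a
  mass loss = 2.615 μm/a × 7.14 g/cm³ = 18.67 g·m⁻²·a⁻¹
copper: f(T) = -0.080·(T−10) [T>10 °C] = -1.1120
  Pd branch = 0.0053·Pd^0.26·e^(0.059·RH+f) = 0.6299 μm/a
  Cl⁻ term: 0.01025·27.4^0.27·exp(0.036·90+0.049·23.9) = 2.064
  r_corr = 0.6299 + 2.064 = 2.694 μm/a
  mass loss = 2.694 μm/a × 8.96 g/cm³ = 24.13 g·m⁻²·a⁻¹
carbon steel: T>10 °C ⇒ hinge -0.054·(23.9−10) = -0.7506
  SO₂ term: 1.77·9.3^0.52·exp(0.02·90-0.7506) = 16.12
  Cl⁻ term: 0.102·27.4^0.62·exp(0.033·90+0.04·23.9) = 40.28
  sum: 16.12 + 40.28 → r_corr = 56.39 μm/a
  mass loss = 56.39 μm/a × 7.85 g/cm³ = 442.7 g·m⁻²·a⁻¹
Ordering by g·m⁻²·a⁻¹: carbon steel (443) > copper (24.1) > zinc (18.7)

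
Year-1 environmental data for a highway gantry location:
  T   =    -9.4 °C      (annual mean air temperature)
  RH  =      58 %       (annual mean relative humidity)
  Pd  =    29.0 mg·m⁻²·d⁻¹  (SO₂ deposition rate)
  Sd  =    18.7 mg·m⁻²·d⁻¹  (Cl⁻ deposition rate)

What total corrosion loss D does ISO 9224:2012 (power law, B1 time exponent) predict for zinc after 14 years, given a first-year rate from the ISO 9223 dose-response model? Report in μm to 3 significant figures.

zinc: T≤10 °C ⇒ hinge +0.038·(-9.4−10) = -0.7372
  sulphur-dioxide contribution → 0.3914 μm/a
  chloride contribution → 0.06645 μm/a
  total first-year rate 0.4578 μm/a
ISO 9224: D(t) = r_corr · t^b with b = 0.813 (zinc, B1)
  D(14) = 0.4578 × 14^0.813 = 0.4578 × 8.547 = 3.913 μm

D(14) = 3.91 μm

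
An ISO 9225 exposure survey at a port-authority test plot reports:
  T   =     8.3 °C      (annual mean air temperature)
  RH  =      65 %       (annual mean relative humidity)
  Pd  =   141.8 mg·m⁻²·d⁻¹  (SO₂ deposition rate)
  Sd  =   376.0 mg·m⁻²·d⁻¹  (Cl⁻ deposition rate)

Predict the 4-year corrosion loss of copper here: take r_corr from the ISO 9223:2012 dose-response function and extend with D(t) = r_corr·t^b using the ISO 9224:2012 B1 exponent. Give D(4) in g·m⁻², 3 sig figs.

copper: temperature factor f = +0.126·(-1.7) = -0.2142
  SO₂ term: 0.0053·141.8^0.26·exp(0.059·65-0.2142) = 0.7181
  Sd branch = 0.01025·Sd^0.27·e^(0.036·RH+0.049·T) = 0.7923 μm/a
  r_corr = 0.7181 + 0.7923 = 1.51 μm/a
Long-term exponent b (ISO 9224 Table 2, B1) = 0.667
  D(4) = 1.51 × 4^0.667 = 1.51 × 2.521 = 3.808 μm
  Mass loss = 3.808 μm × 8.96 g/cm³ = 34.12 g·m⁻²

D(4) = 34.1 g·m⁻²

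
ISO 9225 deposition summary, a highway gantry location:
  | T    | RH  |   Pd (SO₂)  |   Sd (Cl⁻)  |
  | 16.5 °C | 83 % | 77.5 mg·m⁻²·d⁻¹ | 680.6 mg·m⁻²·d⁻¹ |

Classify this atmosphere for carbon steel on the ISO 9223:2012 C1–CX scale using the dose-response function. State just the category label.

carbon steel: T>10 °C ⇒ hinge -0.054·(16.5−10) = -0.3510
  Pd branch = 1.77·Pd^0.52·e^(0.02·RH+f) = 62.94 μm/a
  Cl⁻ term: 0.102·680.6^0.62·exp(0.033·83+0.04·16.5) = 174.2
  sum: 62.94 + 174.2 → r_corr = 237.2 μm/a
Category bounds: 200…700 μm/a bracket r_corr ⇒ CX

CX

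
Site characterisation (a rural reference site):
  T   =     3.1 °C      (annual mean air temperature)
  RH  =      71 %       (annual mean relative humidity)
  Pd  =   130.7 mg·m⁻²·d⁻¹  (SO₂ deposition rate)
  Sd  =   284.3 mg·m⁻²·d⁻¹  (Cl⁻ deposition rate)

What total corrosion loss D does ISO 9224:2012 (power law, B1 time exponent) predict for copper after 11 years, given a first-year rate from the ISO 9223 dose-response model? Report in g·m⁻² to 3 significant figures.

D(11) = 54.4 g·m⁻²

copper: T≤10 °C ⇒ hinge +0.126·(3.1−10) = -0.8694
  Pd branch = 0.0053·Pd^0.26·e^(0.059·RH+f) = 0.5202 μm/a
  Sd branch = 0.01025·Sd^0.27·e^(0.036·RH+0.049·T) = 0.7068 μm/a
  r_corr = 0.5202 + 0.7068 = 1.227 μm/a
Long-term exponent b (ISO 9224 Table 2, B1) = 0.667
  D(11) = 1.227 × 11^0.667 = 1.227 × 4.95 = 6.074 μm
  Mass loss = 6.074 μm × 8.96 g/cm³ = 54.42 g·m⁻²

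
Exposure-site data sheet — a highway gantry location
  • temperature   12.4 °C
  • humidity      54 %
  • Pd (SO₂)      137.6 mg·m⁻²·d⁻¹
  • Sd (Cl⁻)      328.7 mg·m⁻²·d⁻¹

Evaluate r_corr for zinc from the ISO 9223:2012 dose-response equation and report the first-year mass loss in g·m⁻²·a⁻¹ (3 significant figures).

zinc: T>10 °C ⇒ hinge -0.071·(12.4−10) = -0.1704
  SO₂ term: 0.0129·137.6^0.44·exp(0.046·54-0.1704) = 1.139
  Cl⁻ term: 0.0175·328.7^0.57·exp(0.008·54+0.085·12.4) = 2.104
  sum: 1.139 + 2.104 → r_corr = 3.242 μm/a
Convert to mass loss: 3.242 μm/a × 7.14 g/cm³ = 23.15 g·m⁻²·a⁻¹

r_corr = 23.1 g·m⁻²·a⁻¹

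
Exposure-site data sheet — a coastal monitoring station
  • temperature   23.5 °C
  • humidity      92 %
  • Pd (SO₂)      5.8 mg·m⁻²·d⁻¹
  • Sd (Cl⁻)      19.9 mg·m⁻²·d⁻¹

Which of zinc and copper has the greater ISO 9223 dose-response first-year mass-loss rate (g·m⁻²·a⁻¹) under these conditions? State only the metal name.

copper

zinc: temperature factor f = -0.071·(13.5) = -0.9585
  sulphur-dioxide contribution → 0.7382 μm/a
  chloride contribution → 1.481 μm/a
  ⇒ r_corr(zinc) = 2.219 μm/a
  mass loss = 2.219 μm/a × 7.14 g/cm³ = 15.84 g·m⁻²·a⁻¹
copper: temperature factor f = -0.080·(13.5) = -1.0800
  sulphur-dioxide contribution → 0.6473 μm/a
  chloride contribution → 1.995 μm/a
  total first-year rate 2.642 μm/a
  mass loss = 2.642 μm/a × 8.96 g/cm³ = 23.67 g·m⁻²·a⁻¹
Ordering by g·m⁻²·a⁻¹: copper (23.7) > zinc (15.8)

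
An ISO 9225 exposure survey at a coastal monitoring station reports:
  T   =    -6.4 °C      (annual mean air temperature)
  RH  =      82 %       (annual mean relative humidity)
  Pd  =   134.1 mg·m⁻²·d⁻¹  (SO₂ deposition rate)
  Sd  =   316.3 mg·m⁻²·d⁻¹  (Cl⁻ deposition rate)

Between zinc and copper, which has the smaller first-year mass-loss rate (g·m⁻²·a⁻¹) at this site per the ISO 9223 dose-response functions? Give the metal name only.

copper

zinc: f(T) = +0.038·(T−10) [T≤10 °C] = -0.6232
  sulphur-dioxide contribution → 2.595 μm/a
  chloride contribution → 0.5209 μm/a
  total first-year rate 3.116 μm/a
  mass loss = 3.116 μm/a × 7.14 g/cm³ = 22.25 g·m⁻²·a⁻¹
copper: T≤10 °C ⇒ hinge +0.126·(-6.4−10) = -2.0664
  sulphur-dioxide contribution → 0.3028 μm/a
  chloride contribution → 0.6786 μm/a
  total first-year rate 0.9813 μm/a
  mass loss = 0.9813 μm/a × 8.96 g/cm³ = 8.793 g·m⁻²·a⁻¹
Ordering by g·m⁻²·a⁻¹: zinc (22.2) > copper (8.79)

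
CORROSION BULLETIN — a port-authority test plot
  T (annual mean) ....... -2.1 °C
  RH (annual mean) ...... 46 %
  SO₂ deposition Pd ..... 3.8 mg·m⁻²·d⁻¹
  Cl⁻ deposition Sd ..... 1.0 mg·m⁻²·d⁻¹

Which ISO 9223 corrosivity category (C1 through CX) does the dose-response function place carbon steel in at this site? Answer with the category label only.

C2

carbon steel: T≤10 °C ⇒ hinge +0.150·(-2.1−10) = -1.8150
  SO₂ term: 1.77·3.8^0.52·exp(0.02·46-1.8150) = 1.448
  Cl⁻ term: 0.102·1.0^0.62·exp(0.033·46+0.04·-2.1) = 0.4279
  sum: 1.448 + 0.4279 → r_corr = 1.876 μm/a
ISO 9223 Table 2 (carbon steel): 1.3 < 1.88 ≤ 25 μm/a ⇒ C2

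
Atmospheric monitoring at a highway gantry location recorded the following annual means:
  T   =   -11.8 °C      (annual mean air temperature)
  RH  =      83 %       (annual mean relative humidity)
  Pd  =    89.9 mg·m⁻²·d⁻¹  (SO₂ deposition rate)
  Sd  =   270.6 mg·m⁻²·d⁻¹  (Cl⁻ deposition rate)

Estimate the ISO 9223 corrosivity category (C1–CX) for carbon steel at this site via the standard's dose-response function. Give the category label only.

C3

carbon steel: temperature factor f = +0.150·(-21.8) = -3.2700
  Pd branch = 1.77·Pd^0.52·e^(0.02·RH+f) = 3.67 μm/a
  Sd branch = 0.102·Sd^0.62·e^(0.033·RH+0.04·T) = 31.71 μm/a
  r_corr = 3.67 + 31.71 = 35.38 μm/a
Category bounds: 25…50 μm/a bracket r_corr ⇒ C3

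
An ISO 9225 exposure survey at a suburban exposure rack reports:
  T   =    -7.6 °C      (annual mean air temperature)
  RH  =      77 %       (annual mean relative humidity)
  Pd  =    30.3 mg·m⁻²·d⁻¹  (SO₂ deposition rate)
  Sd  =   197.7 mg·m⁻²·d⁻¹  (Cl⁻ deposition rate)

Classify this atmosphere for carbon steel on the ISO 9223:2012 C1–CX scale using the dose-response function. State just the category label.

carbon steel: temperature factor f = +0.150·(-17.6) = -2.6400
  SO₂ term: 1.77·30.3^0.52·exp(0.02·77-2.6400) = 3.472
  Cl⁻ term: 0.102·197.7^0.62·exp(0.033·77+0.04·-7.6) = 25.33
  sum: 3.472 + 25.33 → r_corr = 28.8 μm/a
28.8 μm/a falls in (25, 50] for carbon steel → category C3

C3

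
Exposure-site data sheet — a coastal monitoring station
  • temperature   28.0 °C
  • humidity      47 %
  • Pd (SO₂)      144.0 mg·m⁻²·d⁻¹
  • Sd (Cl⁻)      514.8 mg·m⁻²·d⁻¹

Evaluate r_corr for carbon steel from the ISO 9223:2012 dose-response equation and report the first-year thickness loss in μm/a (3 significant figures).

carbon steel: T>10 °C ⇒ hinge -0.054·(28.0−10) = -0.9720
  sulphur-dioxide contribution → 22.72 μm/a
  chloride contribution → 70.76 μm/a
  total first-year rate 93.49 μm/a

r_corr = 93.5 μm/a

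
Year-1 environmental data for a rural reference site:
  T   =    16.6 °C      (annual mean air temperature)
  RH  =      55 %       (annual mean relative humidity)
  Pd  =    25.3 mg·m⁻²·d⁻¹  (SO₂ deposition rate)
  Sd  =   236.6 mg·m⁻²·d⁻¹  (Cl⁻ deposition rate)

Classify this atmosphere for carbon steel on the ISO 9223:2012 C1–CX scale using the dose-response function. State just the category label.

carbon steel: T>10 °C ⇒ hinge -0.054·(16.6−10) = -0.3564
  SO₂ term: 1.77·25.3^0.52·exp(0.02·55-0.3564) = 19.98
  Sd branch = 0.102·Sd^0.62·e^(0.033·RH+0.04·T) = 36.07 μm/a
  r_corr = 19.98 + 36.07 = 56.04 μm/a
Category bounds: 50…80 μm/a bracket r_corr ⇒ C4

C4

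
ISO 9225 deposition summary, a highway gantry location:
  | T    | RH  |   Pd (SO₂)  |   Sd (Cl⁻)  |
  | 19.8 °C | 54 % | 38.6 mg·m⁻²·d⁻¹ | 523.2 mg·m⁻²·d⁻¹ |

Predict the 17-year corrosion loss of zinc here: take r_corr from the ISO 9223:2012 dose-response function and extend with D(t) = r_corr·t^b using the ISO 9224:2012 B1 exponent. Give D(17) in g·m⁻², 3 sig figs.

D(17) = 395 g·m⁻²

zinc: T>10 °C ⇒ hinge -0.071·(19.8−10) = -0.6958
  sulphur-dioxide contribution → 0.3849 μm/a
  chloride contribution → 5.143 μm/a
  ⇒ r_corr(zinc) = 5.528 μm/a
ISO 9224: D(t) = r_corr · t^b with b = 0.813 (zinc, B1)
  D(17) = 5.528 × 17^0.813 = 5.528 × 10.01 = 55.32 μm
  Mass loss = 55.32 μm × 7.14 g/cm³ = 395 g·m⁻²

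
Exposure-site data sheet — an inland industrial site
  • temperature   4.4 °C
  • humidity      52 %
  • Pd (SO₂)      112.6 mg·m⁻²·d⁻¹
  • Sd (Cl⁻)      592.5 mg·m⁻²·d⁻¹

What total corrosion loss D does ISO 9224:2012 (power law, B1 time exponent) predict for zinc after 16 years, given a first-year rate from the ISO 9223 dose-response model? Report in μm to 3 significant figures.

zinc: f(T) = +0.038·(T−10) [T≤10 °C] = -0.2128
  Pd branch = 0.0129·Pd^0.44·e^(0.046·RH+f) = 0.9113 μm/a
  Sd branch = 0.0175·Sd^0.57·e^(0.008·RH+0.085·T) = 1.467 μm/a
  sum: 0.9113 + 1.467 → r_corr = 2.379 μm/a
Long-term exponent b (ISO 9224 Table 2, B1) = 0.813
  D(16) = 2.379 × 16^0.813 = 2.379 × 9.527 = 22.66 μm

D(16) = 22.7 μm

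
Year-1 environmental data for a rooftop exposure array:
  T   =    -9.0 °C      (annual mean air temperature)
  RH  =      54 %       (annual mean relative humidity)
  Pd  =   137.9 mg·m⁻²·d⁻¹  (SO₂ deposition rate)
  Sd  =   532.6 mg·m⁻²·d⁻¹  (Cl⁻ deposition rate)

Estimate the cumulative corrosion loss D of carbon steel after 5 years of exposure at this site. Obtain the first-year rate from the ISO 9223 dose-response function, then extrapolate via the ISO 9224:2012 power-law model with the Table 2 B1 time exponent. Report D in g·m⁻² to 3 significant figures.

carbon steel: temperature factor f = +0.150·(-19.0) = -2.8500
  sulphur-dioxide contribution → 3.907 μm/a
  chloride contribution → 20.73 μm/a
  ⇒ r_corr(carbon steel) = 24.63 μm/a
Long-term exponent b (ISO 9224 Table 2, B1) = 0.523
  D(5) = 24.63 × 5^0.523 = 24.63 × 2.32 = 57.16 μm
  Mass loss = 57.16 μm × 7.85 g/cm³ = 448.7 g·m⁻²

D(5) = 449 g·m⁻²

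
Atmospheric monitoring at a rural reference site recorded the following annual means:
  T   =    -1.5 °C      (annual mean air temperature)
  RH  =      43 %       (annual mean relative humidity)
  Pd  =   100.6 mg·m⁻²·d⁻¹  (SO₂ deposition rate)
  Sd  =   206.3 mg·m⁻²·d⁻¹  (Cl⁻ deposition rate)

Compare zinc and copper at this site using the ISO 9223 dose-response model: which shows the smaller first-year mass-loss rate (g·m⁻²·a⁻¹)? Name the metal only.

copper

zinc: T≤10 °C ⇒ hinge +0.038·(-1.5−10) = -0.4370
  SO₂ term: 0.0129·100.6^0.44·exp(0.046·43-0.4370) = 0.4581
  Cl⁻ term: 0.0175·206.3^0.57·exp(0.008·43+0.085·-1.5) = 0.4532
  sum: 0.4581 + 0.4532 → r_corr = 0.9114 μm/a
  mass loss = 0.9114 μm/a × 7.14 g/cm³ = 6.507 g·m⁻²·a⁻¹
copper: T≤10 °C ⇒ hinge +0.126·(-1.5−10) = -1.4490
  SO₂ term: 0.0053·100.6^0.26·exp(0.059·43-1.4490) = 0.05218
  Sd branch = 0.01025·Sd^0.27·e^(0.036·RH+0.049·T) = 0.1888 μm/a
  sum: 0.05218 + 0.1888 → r_corr = 0.241 μm/a
  mass loss = 0.241 μm/a × 8.96 g/cm³ = 2.159 g·m⁻²·a⁻¹
Ordering by g·m⁻²·a⁻¹: zinc (6.51) > copper (2.16)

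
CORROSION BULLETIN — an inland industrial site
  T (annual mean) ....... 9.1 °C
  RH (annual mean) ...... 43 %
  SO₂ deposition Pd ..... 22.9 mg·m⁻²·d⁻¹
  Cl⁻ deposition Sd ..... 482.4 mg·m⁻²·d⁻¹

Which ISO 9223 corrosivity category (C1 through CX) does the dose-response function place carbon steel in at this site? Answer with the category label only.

carbon steel: T≤10 °C ⇒ hinge +0.150·(9.1−10) = -0.1350
  Pd branch = 1.77·Pd^0.52·e^(0.02·RH+f) = 18.62 μm/a
  Sd branch = 0.102·Sd^0.62·e^(0.033·RH+0.04·T) = 27.97 μm/a
  sum: 18.62 + 27.97 → r_corr = 46.59 μm/a
46.6 μm/a falls in (25, 50] for carbon steel → category C3

C3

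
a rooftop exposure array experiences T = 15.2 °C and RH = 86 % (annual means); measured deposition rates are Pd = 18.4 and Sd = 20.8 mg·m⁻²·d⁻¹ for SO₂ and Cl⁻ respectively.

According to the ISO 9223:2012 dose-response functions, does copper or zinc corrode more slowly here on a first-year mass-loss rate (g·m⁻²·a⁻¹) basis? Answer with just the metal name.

zinc

copper: f(T) = -0.080·(T−10) [T>10 °C] = -0.4160
  sulphur-dioxide contribution → 1.191 μm/a
  chloride contribution → 1.083 μm/a
  ⇒ r_corr(copper) = 2.274 μm/a
  mass loss = 2.274 μm/a × 8.96 g/cm³ = 20.38 g·m⁻²·a⁻¹
zinc: temperature factor f = -0.071·(5.2) = -0.3692
  sulphur-dioxide contribution → 1.678 μm/a
  chloride contribution → 0.7149 μm/a
  total first-year rate 2.393 μm/a
  mass loss = 2.393 μm/a × 7.14 g/cm³ = 17.09 g·m⁻²·a⁻¹
Ordering by g·m⁻²·a⁻¹: copper (20.4) > zinc (17.1)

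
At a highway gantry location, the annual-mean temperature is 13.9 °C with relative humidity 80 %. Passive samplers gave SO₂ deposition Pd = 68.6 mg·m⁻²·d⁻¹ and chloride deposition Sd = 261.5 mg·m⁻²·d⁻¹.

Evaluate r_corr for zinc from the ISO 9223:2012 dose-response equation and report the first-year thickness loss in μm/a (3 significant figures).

zinc: temperature factor f = -0.071·(3.9) = -0.2769
  Pd branch = 0.0129·Pd^0.44·e^(0.046·RH+f) = 2.492 μm/a
  Cl⁻ term: 0.0175·261.5^0.57·exp(0.008·80+0.085·13.9) = 2.583
  sum: 2.492 + 2.583 → r_corr = 5.074 μm/a

r_corr = 5.07 μm/a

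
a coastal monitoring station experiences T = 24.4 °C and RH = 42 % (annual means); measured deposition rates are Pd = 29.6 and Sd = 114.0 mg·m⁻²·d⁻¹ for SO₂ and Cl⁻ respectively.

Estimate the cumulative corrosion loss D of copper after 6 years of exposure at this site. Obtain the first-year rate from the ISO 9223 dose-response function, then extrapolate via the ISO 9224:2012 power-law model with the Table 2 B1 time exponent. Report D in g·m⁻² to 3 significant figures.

D(6) = 17.8 g·m⁻²

copper: T>10 °C ⇒ hinge -0.080·(24.4−10) = -1.1520
  sulphur-dioxide contribution → 0.04816 μm/a
  chloride contribution → 0.5521 μm/a
  ⇒ r_corr(copper) = 0.6002 μm/a
ISO 9224: D(t) = r_corr · t^b with b = 0.667 (copper, B1)
  D(6) = 0.6002 × 6^0.667 = 0.6002 × 3.304 = 1.983 μm
  Mass loss = 1.983 μm × 8.96 g/cm³ = 17.77 g·m⁻²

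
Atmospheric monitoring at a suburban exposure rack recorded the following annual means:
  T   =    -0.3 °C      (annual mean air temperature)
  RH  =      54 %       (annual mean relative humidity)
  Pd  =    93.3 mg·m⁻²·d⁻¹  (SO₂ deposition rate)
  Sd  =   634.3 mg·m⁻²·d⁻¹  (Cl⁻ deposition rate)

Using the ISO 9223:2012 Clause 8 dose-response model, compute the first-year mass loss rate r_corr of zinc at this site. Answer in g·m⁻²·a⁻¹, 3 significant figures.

zinc: f(T) = +0.038·(T−10) [T≤10 °C] = -0.3914
  SO₂ term: 0.0129·93.3^0.44·exp(0.046·54-0.3914) = 0.7694
  Cl⁻ term: 0.0175·634.3^0.57·exp(0.008·54+0.085·-0.3) = 1.04
  r_corr = 0.7694 + 1.04 = 1.809 μm/a
Convert to mass loss: 1.809 μm/a × 7.14 g/cm³ = 12.92 g·m⁻²·a⁻¹

r_corr = 12.9 g·m⁻²·a⁻¹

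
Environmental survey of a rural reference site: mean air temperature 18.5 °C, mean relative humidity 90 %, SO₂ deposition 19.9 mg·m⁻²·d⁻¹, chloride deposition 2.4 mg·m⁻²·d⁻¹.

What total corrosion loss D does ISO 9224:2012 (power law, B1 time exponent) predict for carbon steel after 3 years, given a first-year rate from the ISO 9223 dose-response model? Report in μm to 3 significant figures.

carbon steel: temperature factor f = -0.054·(8.5) = -0.4590
  Pd branch = 1.77·Pd^0.52·e^(0.02·RH+f) = 32.05 μm/a
  Cl⁻ term: 0.102·2.4^0.62·exp(0.033·90+0.04·18.5) = 7.171
  r_corr = 32.05 + 7.171 = 39.22 μm/a
ISO 9224: D(t) = r_corr · t^b with b = 0.523 (carbon steel, B1)
  D(3) = 39.22 × 3^0.523 = 39.22 × 1.776 = 69.66 μm

D(3) = 69.7 μm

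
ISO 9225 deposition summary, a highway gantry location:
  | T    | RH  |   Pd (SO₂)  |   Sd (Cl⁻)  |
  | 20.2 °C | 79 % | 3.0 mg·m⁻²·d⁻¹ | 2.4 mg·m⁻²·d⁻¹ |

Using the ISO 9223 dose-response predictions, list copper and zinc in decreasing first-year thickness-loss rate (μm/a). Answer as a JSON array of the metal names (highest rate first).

copper: f(T) = -0.080·(T−10) [T>10 °C] = -0.8160
  sulphur-dioxide contribution → 0.3298 μm/a
  chloride contribution → 0.6003 μm/a
  total first-year rate 0.9301 μm/a
zinc: f(T) = -0.071·(T−10) [T>10 °C] = -0.7242
  sulphur-dioxide contribution → 0.3839 μm/a
  chloride contribution → 0.3019 μm/a
  ⇒ r_corr(zinc) = 0.6859 μm/a
Ordering by μm/a: copper (0.93) > zinc (0.686)

["copper", "zinc"]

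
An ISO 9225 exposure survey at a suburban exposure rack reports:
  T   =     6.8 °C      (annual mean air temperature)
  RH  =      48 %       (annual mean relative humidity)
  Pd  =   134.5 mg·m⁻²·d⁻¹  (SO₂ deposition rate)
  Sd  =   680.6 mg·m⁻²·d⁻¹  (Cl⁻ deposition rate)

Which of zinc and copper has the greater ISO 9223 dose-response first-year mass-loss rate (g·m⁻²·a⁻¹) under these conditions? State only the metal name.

zinc

zinc: temperature factor f = +0.038·(-3.2) = -0.1216
  SO₂ term: 0.0129·134.5^0.44·exp(0.046·48-0.1216) = 0.8981
  Sd branch = 0.0175·Sd^0.57·e^(0.008·RH+0.085·T) = 1.886 μm/a
  r_corr = 0.8981 + 1.886 = 2.784 μm/a
  mass loss = 2.784 μm/a × 7.14 g/cm³ = 19.88 g·m⁻²·a⁻¹
copper: f(T) = +0.126·(T−10) [T≤10 °C] = -0.4032
  Pd branch = 0.0053·Pd^0.26·e^(0.059·RH+f) = 0.2151 μm/a
  Sd branch = 0.01025·Sd^0.27·e^(0.036·RH+0.049·T) = 0.4686 μm/a
  sum: 0.2151 + 0.4686 → r_corr = 0.6836 μm/a
  mass loss = 0.6836 μm/a × 8.96 g/cm³ = 6.125 g·m⁻²·a⁻¹
Ordering by g·m⁻²·a⁻¹: zinc (19.9) > copper (6.13)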